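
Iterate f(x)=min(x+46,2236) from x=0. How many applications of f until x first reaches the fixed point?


Step 1: x=0, cap=2236, increment=46
Step 2: x grows by 46 each step until capped at 2236; fixed point is x=2236
Step 3: iterations = ceil(2236/46) = 49

49


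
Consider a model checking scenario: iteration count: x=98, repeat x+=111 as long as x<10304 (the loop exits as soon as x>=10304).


Step 1: x goes from 98 toward 10304 by 111; the body runs while x<10304, so iterations = ceil((bound-start)/step)
Step 2: Distance=10206
Step 3: ceil(10206/111)=92

92


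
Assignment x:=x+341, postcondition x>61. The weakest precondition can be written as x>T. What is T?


Formula: wp(x:=E, P) = P[E/x] (substitute E for x in postcondition)
Step 1: Postcondition: x>61
Step 2: Substitute x+341 for x: x+341>61
Step 3: Solve for x: x > 61-341 = -280

-280


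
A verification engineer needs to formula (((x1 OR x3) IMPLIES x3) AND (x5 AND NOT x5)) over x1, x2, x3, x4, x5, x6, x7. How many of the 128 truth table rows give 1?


Formula: (((x1 OR x3) IMPLIES x3) AND (x5 AND NOT x5)) over 7 vars (128 rows)
Evaluate each row (x1, x2, x3, x4, x5, x6, x7 as bits, MSB first):
  row 0 [0000000]: (((0 OR 0) IMPLIES 0) AND (0 AND NOT 0)) -> 0
  row 1 [0000001]: (((0 OR 0) IMPLIES 0) AND (0 AND NOT 0)) -> 0
  row 2 [0000010]: (((0 OR 0) IMPLIES 0) AND (0 AND NOT 0)) -> 0
  row 3 [0000011]: (((0 OR 0) IMPLIES 0) AND (0 AND NOT 0)) -> 0
  row 4 [0000100]: (((0 OR 0) IMPLIES 0) AND (1 AND NOT 1)) -> 0
  (every remaining row is evaluated the same way; all 128 results are listed next)
Full result column, 8 rows per line (x1,x2,x3,x4 fixed per line; x5,x6,x7 runs 000..111 left to right):
  rows 0-7 [x1,x2,x3,x4=0000]: 00000000  (ones: 0)
  rows 8-15 [x1,x2,x3,x4=0001]: 00000000  (ones: 0)
  rows 16-23 [x1,x2,x3,x4=0010]: 00000000  (ones: 0)
  rows 24-31 [x1,x2,x3,x4=0011]: 00000000  (ones: 0)
  rows 32-39 [x1,x2,x3,x4=0100]: 00000000  (ones: 0)
  rows 40-47 [x1,x2,x3,x4=0101]: 00000000  (ones: 0)
  rows 48-55 [x1,x2,x3,x4=0110]: 00000000  (ones: 0)
  rows 56-63 [x1,x2,x3,x4=0111]: 00000000  (ones: 0)
  rows 64-71 [x1,x2,x3,x4=1000]: 00000000  (ones: 0)
  rows 72-79 [x1,x2,x3,x4=1001]: 00000000  (ones: 0)
  rows 80-87 [x1,x2,x3,x4=1010]: 00000000  (ones: 0)
  rows 88-95 [x1,x2,x3,x4=1011]: 00000000  (ones: 0)
  rows 96-103 [x1,x2,x3,x4=1100]: 00000000  (ones: 0)
  rows 104-111 [x1,x2,x3,x4=1101]: 00000000  (ones: 0)
  rows 112-119 [x1,x2,x3,x4=1110]: 00000000  (ones: 0)
  rows 120-127 [x1,x2,x3,x4=1111]: 00000000  (ones: 0)
Count of 1-rows = 0+0+0+0+0+0+0+0+0+0+0+0+0+0+0+0 = 0

0


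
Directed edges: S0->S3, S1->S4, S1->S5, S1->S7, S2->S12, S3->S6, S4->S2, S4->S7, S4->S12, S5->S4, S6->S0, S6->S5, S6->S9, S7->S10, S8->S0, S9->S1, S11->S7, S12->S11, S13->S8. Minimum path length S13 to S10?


BFS layer-by-layer from S13:
  dist 0: {S13}
  dist 1: {S8}
  dist 2: {S0}
  dist 3: {S3}
  dist 4: {S6}
  dist 5: {S5, S9}
  dist 6: {S1, S4}
  dist 7: {S2, S7, S12}
  dist 8: {S10, S11}
  -> S10 reached at distance 8
Shortest path length = 8

8


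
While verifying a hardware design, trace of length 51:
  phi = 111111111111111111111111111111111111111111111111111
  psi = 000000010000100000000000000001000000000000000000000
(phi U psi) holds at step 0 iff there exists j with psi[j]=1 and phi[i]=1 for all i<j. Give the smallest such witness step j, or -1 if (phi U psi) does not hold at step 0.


(phi U psi) at 0: need smallest j with psi[j]=1 and phi[i]=1 for all i in [0,j).
Scan from step 0:
  step 0: phi=1, psi=0 -> continue
  step 1: phi=1, psi=0 -> continue
  step 2: phi=1, psi=0 -> continue
  step 3: phi=1, psi=0 -> continue
  step 7: psi=1 and phi held for [0,7) -> witness found
Witness step = 7

7


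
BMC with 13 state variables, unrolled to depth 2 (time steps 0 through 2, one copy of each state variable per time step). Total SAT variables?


BMC unrolls to depth k, creating one copy of each state var for steps 0..k.
Step count = 2 + 1 = 3 (steps 0 through 2)
Vars per step = 13
Total = 13 * 3 = 39

39


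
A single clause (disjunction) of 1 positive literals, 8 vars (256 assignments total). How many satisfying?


Step 1: Total=2^8=256
Step 2: Unsat when all 1 false: 2^7=128
Step 3: Sat=256-128=128

128


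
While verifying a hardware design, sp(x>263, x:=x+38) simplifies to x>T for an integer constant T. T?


Formula: sp(P, x:=E) = exists old_x. (x = E[old_x/x]) AND P[old_x/x] (old_x is the value of x before the assignment; eliminate old_x by solving x = E[old_x/x] for old_x)
Step 1: Precondition P: x>263, i.e. old_x > 263
Step 2: Assignment gives x = old_x + 38, so old_x = x - 38
Step 3: Substitute into P: x - 38 > 263
Step 4: Simplify: x > 263+38 = 301

301


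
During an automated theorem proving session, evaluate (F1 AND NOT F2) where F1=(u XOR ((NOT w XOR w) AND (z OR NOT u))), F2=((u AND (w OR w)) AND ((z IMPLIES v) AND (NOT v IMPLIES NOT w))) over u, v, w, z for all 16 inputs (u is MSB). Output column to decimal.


F1 = (u XOR ((NOT w XOR w) AND (z OR NOT u)))
F2 = ((u AND (w OR w)) AND ((z IMPLIES v) AND (NOT v IMPLIES NOT w)))
Counterexample to F1=>F2 is where F1=1 and F2=0.
Evaluate each row (bits = u,v,w,z, MSB first):
  row 0 [0000]: F1=1 F2=0 -> F1&~F2 -> 1
  row 1 [0001]: F1=1 F2=0 -> F1&~F2 -> 1
  row 2 [0010]: F1=1 F2=0 -> F1&~F2 -> 1
  row 3 [0011]: F1=1 F2=0 -> F1&~F2 -> 1
  row 4 [0100]: F1=1 F2=0 -> F1&~F2 -> 1
  row 5 [0101]: F1=1 F2=0 -> F1&~F2 -> 1
  row 6 [0110]: F1=1 F2=0 -> F1&~F2 -> 1
  row 7 [0111]: F1=1 F2=0 -> F1&~F2 -> 1
  row 8 [1000]: F1=1 F2=0 -> F1&~F2 -> 1
  row 9 [1001]: F1=0 F2=0 -> F1&~F2 -> 0
  row 10 [1010]: F1=1 F2=0 -> F1&~F2 -> 1
  row 11 [1011]: F1=0 F2=0 -> F1&~F2 -> 0
  row 12 [1100]: F1=1 F2=0 -> F1&~F2 -> 1
  row 13 [1101]: F1=0 F2=0 -> F1&~F2 -> 0
  row 14 [1110]: F1=1 F2=1 -> F1&~F2 -> 0
  row 15 [1111]: F1=0 F2=1 -> F1&~F2 -> 0
Full result column, 4 rows per line (u,v fixed per line; w,z runs 00..11 left to right):
  rows 0-3 [u,v=00]: 1111  = hex F
  rows 4-7 [u,v=01]: 1111  = hex F
  rows 8-11 [u,v=10]: 1010  = hex A
  rows 12-15 [u,v=11]: 1000  = hex 8
Counterexample vector (row 0 .. row 15) = 1111111110101000
Output column grouped in 4s = 1111 1111 1010 1000 = 0xFFA8
Convert to decimal digit by digit (value = value*16 + digit):
  F -> 15
  15*16 + 15 (F) = 255
  255*16 + 10 (A) = 4090
  4090*16 + 8 = 65448
Decimal = 65448

65448


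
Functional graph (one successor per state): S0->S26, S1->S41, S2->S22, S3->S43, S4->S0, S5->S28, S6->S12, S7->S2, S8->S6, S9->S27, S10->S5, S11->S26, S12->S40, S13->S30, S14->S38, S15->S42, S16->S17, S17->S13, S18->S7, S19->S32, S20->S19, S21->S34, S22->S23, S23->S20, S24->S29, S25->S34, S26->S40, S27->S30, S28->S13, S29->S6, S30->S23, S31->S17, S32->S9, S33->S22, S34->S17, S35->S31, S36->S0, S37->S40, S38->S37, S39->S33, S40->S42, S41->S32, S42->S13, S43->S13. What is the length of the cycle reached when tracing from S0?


Trace from S0 until a state repeats:
  S0 -> S26 -> S40 -> S42 -> S13 -> S30 -> S23 -> S20 -> S19 -> S32 -> S9 -> S27 -> S30
S30 first seen at step 5, revisited at step 12.
Cycle length = 12 - 5 = 7

7


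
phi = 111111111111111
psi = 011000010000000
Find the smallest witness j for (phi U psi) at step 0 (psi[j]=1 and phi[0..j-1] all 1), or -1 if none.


(phi U psi) at 0: need smallest j with psi[j]=1 and phi[i]=1 for all i in [0,j).
Scan from step 0:
  step 0: phi=1, psi=0 -> continue
  step 1: psi=1 and phi held for [0,1) -> witness found
Witness step = 1

1


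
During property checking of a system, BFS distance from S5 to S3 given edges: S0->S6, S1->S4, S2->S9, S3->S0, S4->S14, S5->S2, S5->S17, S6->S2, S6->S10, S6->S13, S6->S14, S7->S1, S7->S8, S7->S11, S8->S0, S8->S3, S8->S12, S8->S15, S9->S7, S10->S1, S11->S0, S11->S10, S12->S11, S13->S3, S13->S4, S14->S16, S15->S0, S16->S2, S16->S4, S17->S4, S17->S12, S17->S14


BFS layer-by-layer from S5:
  dist 0: {S5}
  dist 1: {S2, S17}
  dist 2: {S4, S9, S12, S14}
  dist 3: {S7, S11, S16}
  dist 4: {S0, S1, S8, S10}
  dist 5: {S3, S6, S15}
  -> S3 reached at distance 5
Shortest path length = 5

5


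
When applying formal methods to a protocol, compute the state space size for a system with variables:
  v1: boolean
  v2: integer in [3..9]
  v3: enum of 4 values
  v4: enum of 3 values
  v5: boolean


State space = product of domain sizes of all variables.
Domain sizes:
  v1 (boolean): 2
  v2 (integer in [3..9]): 7
  v3 (enum of 4 values): 4
  v4 (enum of 3 values): 3
  v5 (boolean): 2
Product = 2 * 7 * 4 * 3 * 2 = 336

336


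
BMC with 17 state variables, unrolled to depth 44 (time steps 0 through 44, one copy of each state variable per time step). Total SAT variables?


BMC unrolls to depth k, creating one copy of each state var for steps 0..k.
Step count = 44 + 1 = 45 (steps 0 through 44)
Vars per step = 17
Total = 17 * 45 = 765

765


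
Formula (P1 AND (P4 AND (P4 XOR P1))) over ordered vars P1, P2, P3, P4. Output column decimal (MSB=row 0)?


Formula: (P1 AND (P4 AND (P4 XOR P1))) over P1, P2, P3, P4 (16 rows)
Evaluate each row (bits = P1,P2,P3,P4, MSB first):
  row 0 [0000]: (0 AND (0 AND (0 XOR 0))) -> 0
  row 1 [0001]: (0 AND (1 AND (1 XOR 0))) -> 0
  row 2 [0010]: (0 AND (0 AND (0 XOR 0))) -> 0
  row 3 [0011]: (0 AND (1 AND (1 XOR 0))) -> 0
  row 4 [0100]: (0 AND (0 AND (0 XOR 0))) -> 0
  row 5 [0101]: (0 AND (1 AND (1 XOR 0))) -> 0
  row 6 [0110]: (0 AND (0 AND (0 XOR 0))) -> 0
  row 7 [0111]: (0 AND (1 AND (1 XOR 0))) -> 0
  row 8 [1000]: (1 AND (0 AND (0 XOR 1))) -> 0
  row 9 [1001]: (1 AND (1 AND (1 XOR 1))) -> 0
  row 10 [1010]: (1 AND (0 AND (0 XOR 1))) -> 0
  row 11 [1011]: (1 AND (1 AND (1 XOR 1))) -> 0
  row 12 [1100]: (1 AND (0 AND (0 XOR 1))) -> 0
  row 13 [1101]: (1 AND (1 AND (1 XOR 1))) -> 0
  row 14 [1110]: (1 AND (0 AND (0 XOR 1))) -> 0
  row 15 [1111]: (1 AND (1 AND (1 XOR 1))) -> 0
Full result column, 4 rows per line (P1,P2 fixed per line; P3,P4 runs 00..11 left to right):
  rows 0-3 [P1,P2=00]: 0000  = hex 0
  rows 4-7 [P1,P2=01]: 0000  = hex 0
  rows 8-11 [P1,P2=10]: 0000  = hex 0
  rows 12-15 [P1,P2=11]: 0000  = hex 0
Output column (row 0 .. row 15) = 0000000000000000
Output column grouped in 4s = 0000 0000 0000 0000 = 0x0000
Convert to decimal digit by digit (value = value*16 + digit):
  0 -> 0
  0*16 + 0 = 0
  0*16 + 0 = 0
  0*16 + 0 = 0
Decimal = 0

0


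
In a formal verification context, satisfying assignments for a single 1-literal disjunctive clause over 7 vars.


Step 1: Total=2^7=128
Step 2: Unsat when all 1 false: 2^6=64
Step 3: Sat=128-64=64

64


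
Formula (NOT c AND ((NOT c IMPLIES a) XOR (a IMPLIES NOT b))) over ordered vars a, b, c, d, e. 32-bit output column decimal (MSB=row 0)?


Formula: (NOT c AND ((NOT c IMPLIES a) XOR (a IMPLIES NOT b))) over a, b, c, d, e (32 rows)
Evaluate each row (bits = a,b,c,d,e, MSB first):
  row 0 [00000]: (NOT 0 AND ((NOT 0 IMPLIES 0) XOR (0 IMPLIES NOT 0))) -> 1
  row 1 [00001]: (NOT 0 AND ((NOT 0 IMPLIES 0) XOR (0 IMPLIES NOT 0))) -> 1
  row 2 [00010]: (NOT 0 AND ((NOT 0 IMPLIES 0) XOR (0 IMPLIES NOT 0))) -> 1
  row 3 [00011]: (NOT 0 AND ((NOT 0 IMPLIES 0) XOR (0 IMPLIES NOT 0))) -> 1
  row 4 [00100]: (NOT 1 AND ((NOT 1 IMPLIES 0) XOR (0 IMPLIES NOT 0))) -> 0
  row 5 [00101]: (NOT 1 AND ((NOT 1 IMPLIES 0) XOR (0 IMPLIES NOT 0))) -> 0
  row 6 [00110]: (NOT 1 AND ((NOT 1 IMPLIES 0) XOR (0 IMPLIES NOT 0))) -> 0
  row 7 [00111]: (NOT 1 AND ((NOT 1 IMPLIES 0) XOR (0 IMPLIES NOT 0))) -> 0
  row 8 [01000]: (NOT 0 AND ((NOT 0 IMPLIES 0) XOR (0 IMPLIES NOT 1))) -> 1
  row 9 [01001]: (NOT 0 AND ((NOT 0 IMPLIES 0) XOR (0 IMPLIES NOT 1))) -> 1
  row 10 [01010]: (NOT 0 AND ((NOT 0 IMPLIES 0) XOR (0 IMPLIES NOT 1))) -> 1
  row 11 [01011]: (NOT 0 AND ((NOT 0 IMPLIES 0) XOR (0 IMPLIES NOT 1))) -> 1
  row 12 [01100]: (NOT 1 AND ((NOT 1 IMPLIES 0) XOR (0 IMPLIES NOT 1))) -> 0
  row 13 [01101]: (NOT 1 AND ((NOT 1 IMPLIES 0) XOR (0 IMPLIES NOT 1))) -> 0
  row 14 [01110]: (NOT 1 AND ((NOT 1 IMPLIES 0) XOR (0 IMPLIES NOT 1))) -> 0
  row 15 [01111]: (NOT 1 AND ((NOT 1 IMPLIES 0) XOR (0 IMPLIES NOT 1))) -> 0
  row 16 [10000]: (NOT 0 AND ((NOT 0 IMPLIES 1) XOR (1 IMPLIES NOT 0))) -> 0
  row 17 [10001]: (NOT 0 AND ((NOT 0 IMPLIES 1) XOR (1 IMPLIES NOT 0))) -> 0
  row 18 [10010]: (NOT 0 AND ((NOT 0 IMPLIES 1) XOR (1 IMPLIES NOT 0))) -> 0
  row 19 [10011]: (NOT 0 AND ((NOT 0 IMPLIES 1) XOR (1 IMPLIES NOT 0))) -> 0
  row 20 [10100]: (NOT 1 AND ((NOT 1 IMPLIES 1) XOR (1 IMPLIES NOT 0))) -> 0
  row 21 [10101]: (NOT 1 AND ((NOT 1 IMPLIES 1) XOR (1 IMPLIES NOT 0))) -> 0
  row 22 [10110]: (NOT 1 AND ((NOT 1 IMPLIES 1) XOR (1 IMPLIES NOT 0))) -> 0
  row 23 [10111]: (NOT 1 AND ((NOT 1 IMPLIES 1) XOR (1 IMPLIES NOT 0))) -> 0
  row 24 [11000]: (NOT 0 AND ((NOT 0 IMPLIES 1) XOR (1 IMPLIES NOT 1))) -> 1
  row 25 [11001]: (NOT 0 AND ((NOT 0 IMPLIES 1) XOR (1 IMPLIES NOT 1))) -> 1
  row 26 [11010]: (NOT 0 AND ((NOT 0 IMPLIES 1) XOR (1 IMPLIES NOT 1))) -> 1
  row 27 [11011]: (NOT 0 AND ((NOT 0 IMPLIES 1) XOR (1 IMPLIES NOT 1))) -> 1
  row 28 [11100]: (NOT 1 AND ((NOT 1 IMPLIES 1) XOR (1 IMPLIES NOT 1))) -> 0
  row 29 [11101]: (NOT 1 AND ((NOT 1 IMPLIES 1) XOR (1 IMPLIES NOT 1))) -> 0
  row 30 [11110]: (NOT 1 AND ((NOT 1 IMPLIES 1) XOR (1 IMPLIES NOT 1))) -> 0
  row 31 [11111]: (NOT 1 AND ((NOT 1 IMPLIES 1) XOR (1 IMPLIES NOT 1))) -> 0
Full result column, 4 rows per line (a,b,c fixed per line; d,e runs 00..11 left to right):
  rows 0-3 [a,b,c=000]: 1111  = hex F
  rows 4-7 [a,b,c=001]: 0000  = hex 0
  rows 8-11 [a,b,c=010]: 1111  = hex F
  rows 12-15 [a,b,c=011]: 0000  = hex 0
  rows 16-19 [a,b,c=100]: 0000  = hex 0
  rows 20-23 [a,b,c=101]: 0000  = hex 0
  rows 24-27 [a,b,c=110]: 1111  = hex F
  rows 28-31 [a,b,c=111]: 0000  = hex 0
Output column (row 0 .. row 31) = 11110000111100000000000011110000
Output column grouped in 4s = 1111 0000 1111 0000 0000 0000 1111 0000 = 0xF0F000F0
Convert to decimal digit by digit (value = value*16 + digit):
  F -> 15
  15*16 + 0 = 240
  240*16 + 15 (F) = 3855
  3855*16 + 0 = 61680
  61680*16 + 0 = 986880
  986880*16 + 0 = 15790080
  15790080*16 + 15 (F) = 252641295
  252641295*16 + 0 = 4042260720
Decimal = 4042260720

4042260720


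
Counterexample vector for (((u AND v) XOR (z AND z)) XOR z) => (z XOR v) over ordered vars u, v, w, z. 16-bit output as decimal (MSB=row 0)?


F1 = (((u AND v) XOR (z AND z)) XOR z)
F2 = (z XOR v)
Counterexample to F1=>F2 is where F1=1 and F2=0.
Evaluate each row (bits = u,v,w,z, MSB first):
  row 0 [0000]: F1=0 F2=0 -> F1&~F2 -> 0
  row 1 [0001]: F1=0 F2=1 -> F1&~F2 -> 0
  row 2 [0010]: F1=0 F2=0 -> F1&~F2 -> 0
  row 3 [0011]: F1=0 F2=1 -> F1&~F2 -> 0
  row 4 [0100]: F1=0 F2=1 -> F1&~F2 -> 0
  row 5 [0101]: F1=0 F2=0 -> F1&~F2 -> 0
  row 6 [0110]: F1=0 F2=1 -> F1&~F2 -> 0
  row 7 [0111]: F1=0 F2=0 -> F1&~F2 -> 0
  row 8 [1000]: F1=0 F2=0 -> F1&~F2 -> 0
  row 9 [1001]: F1=0 F2=1 -> F1&~F2 -> 0
  row 10 [1010]: F1=0 F2=0 -> F1&~F2 -> 0
  row 11 [1011]: F1=0 F2=1 -> F1&~F2 -> 0
  row 12 [1100]: F1=1 F2=1 -> F1&~F2 -> 0
  row 13 [1101]: F1=1 F2=0 -> F1&~F2 -> 1
  row 14 [1110]: F1=1 F2=1 -> F1&~F2 -> 0
  row 15 [1111]: F1=1 F2=0 -> F1&~F2 -> 1
Full result column, 4 rows per line (u,v fixed per line; w,z runs 00..11 left to right):
  rows 0-3 [u,v=00]: 0000  = hex 0
  rows 4-7 [u,v=01]: 0000  = hex 0
  rows 8-11 [u,v=10]: 0000  = hex 0
  rows 12-15 [u,v=11]: 0101  = hex 5
Counterexample vector (row 0 .. row 15) = 0000000000000101
Output column grouped in 4s = 0000 0000 0000 0101 = 0x0005
Convert to decimal digit by digit (value = value*16 + digit):
  0 -> 0
  0*16 + 0 = 0
  0*16 + 0 = 0
  0*16 + 5 = 5
Decimal = 5

5


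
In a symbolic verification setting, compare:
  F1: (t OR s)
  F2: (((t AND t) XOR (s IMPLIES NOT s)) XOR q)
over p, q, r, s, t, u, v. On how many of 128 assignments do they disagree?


F1 = (t OR s)
F2 = (((t AND t) XOR (s IMPLIES NOT s)) XOR q)
Evaluate both on each of 128 rows (bits = p,q,r,s,t,u,v):
  row 0 [0000000]: F1=0 F2=1 (differ) -> 1
  row 1 [0000001]: F1=0 F2=1 (differ) -> 1
  row 2 [0000010]: F1=0 F2=1 (differ) -> 1
  row 3 [0000011]: F1=0 F2=1 (differ) -> 1
  row 4 [0000100]: F1=1 F2=0 (differ) -> 1
  (every remaining row is evaluated the same way; all 128 results are listed next)
Full result column, 8 rows per line (p,q,r,s fixed per line; t,u,v runs 000..111 left to right):
  rows 0-7 [p,q,r,s=0000]: 11111111  (ones: 8)
  rows 8-15 [p,q,r,s=0001]: 11110000  (ones: 4)
  rows 16-23 [p,q,r,s=0010]: 11111111  (ones: 8)
  rows 24-31 [p,q,r,s=0011]: 11110000  (ones: 4)
  rows 32-39 [p,q,r,s=0100]: 00000000  (ones: 0)
  rows 40-47 [p,q,r,s=0101]: 00001111  (ones: 4)
  rows 48-55 [p,q,r,s=0110]: 00000000  (ones: 0)
  rows 56-63 [p,q,r,s=0111]: 00001111  (ones: 4)
  rows 64-71 [p,q,r,s=1000]: 11111111  (ones: 8)
  rows 72-79 [p,q,r,s=1001]: 11110000  (ones: 4)
  rows 80-87 [p,q,r,s=1010]: 11111111  (ones: 8)
  rows 88-95 [p,q,r,s=1011]: 11110000  (ones: 4)
  rows 96-103 [p,q,r,s=1100]: 00000000  (ones: 0)
  rows 104-111 [p,q,r,s=1101]: 00001111  (ones: 4)
  rows 112-119 [p,q,r,s=1110]: 00000000  (ones: 0)
  rows 120-127 [p,q,r,s=1111]: 00001111  (ones: 4)
Disagreements = 8+4+8+4+0+4+0+4+8+4+8+4+0+4+0+4 = 64

64


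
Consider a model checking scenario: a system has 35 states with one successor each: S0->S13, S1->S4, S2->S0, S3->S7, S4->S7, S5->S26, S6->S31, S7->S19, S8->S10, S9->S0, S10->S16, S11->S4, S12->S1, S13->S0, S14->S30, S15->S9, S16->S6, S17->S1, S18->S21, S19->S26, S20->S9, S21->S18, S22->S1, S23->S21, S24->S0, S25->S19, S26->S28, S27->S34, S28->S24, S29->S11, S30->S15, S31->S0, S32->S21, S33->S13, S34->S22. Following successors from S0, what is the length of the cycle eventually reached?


Trace from S0 until a state repeats:
  S0 -> S13 -> S0
S0 first seen at step 0, revisited at step 2.
Cycle length = 2 - 0 = 2

2


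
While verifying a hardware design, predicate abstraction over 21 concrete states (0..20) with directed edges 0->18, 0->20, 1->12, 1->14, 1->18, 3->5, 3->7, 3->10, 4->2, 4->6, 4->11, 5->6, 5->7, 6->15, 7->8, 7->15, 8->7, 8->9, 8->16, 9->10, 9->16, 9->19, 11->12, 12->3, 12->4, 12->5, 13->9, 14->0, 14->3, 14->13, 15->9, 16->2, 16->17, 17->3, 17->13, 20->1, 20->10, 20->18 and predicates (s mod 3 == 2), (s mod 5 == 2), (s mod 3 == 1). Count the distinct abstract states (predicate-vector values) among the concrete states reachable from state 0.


BFS from 0:
Concrete reachable: {0, 1, 2, 3, 4, 5, 6, 7, 8, 9, 10, 11, 12, 13, 14, 15, 16, 17, 18, 19, 20}
Abstract via predicates (s mod 3 == 2), (s mod 5 == 2), (s mod 3 == 1):
  (0,0,0) <- {0, 3, 6, 9, 15, 18}
  (0,0,1) <- {1, 4, 10, 13, 16, 19}
  (0,1,0) <- {12}
  (0,1,1) <- {7}
  (1,0,0) <- {5, 8, 11, 14, 20}
  (1,1,0) <- {2, 17}
Distinct abstract states = 6

6


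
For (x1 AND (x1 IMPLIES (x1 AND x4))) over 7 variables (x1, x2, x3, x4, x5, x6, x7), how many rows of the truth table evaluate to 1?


Formula: (x1 AND (x1 IMPLIES (x1 AND x4))) over 7 vars (128 rows)
Evaluate each row (x1, x2, x3, x4, x5, x6, x7 as bits, MSB first):
  row 0 [0000000]: (0 AND (0 IMPLIES (0 AND 0))) -> 0
  row 1 [0000001]: (0 AND (0 IMPLIES (0 AND 0))) -> 0
  row 2 [0000010]: (0 AND (0 IMPLIES (0 AND 0))) -> 0
  row 3 [0000011]: (0 AND (0 IMPLIES (0 AND 0))) -> 0
  row 4 [0000100]: (0 AND (0 IMPLIES (0 AND 0))) -> 0
  (every remaining row is evaluated the same way; all 128 results are listed next)
Full result column, 8 rows per line (x1,x2,x3,x4 fixed per line; x5,x6,x7 runs 000..111 left to right):
  rows 0-7 [x1,x2,x3,x4=0000]: 00000000  (ones: 0)
  rows 8-15 [x1,x2,x3,x4=0001]: 00000000  (ones: 0)
  rows 16-23 [x1,x2,x3,x4=0010]: 00000000  (ones: 0)
  rows 24-31 [x1,x2,x3,x4=0011]: 00000000  (ones: 0)
  rows 32-39 [x1,x2,x3,x4=0100]: 00000000  (ones: 0)
  rows 40-47 [x1,x2,x3,x4=0101]: 00000000  (ones: 0)
  rows 48-55 [x1,x2,x3,x4=0110]: 00000000  (ones: 0)
  rows 56-63 [x1,x2,x3,x4=0111]: 00000000  (ones: 0)
  rows 64-71 [x1,x2,x3,x4=1000]: 00000000  (ones: 0)
  rows 72-79 [x1,x2,x3,x4=1001]: 11111111  (ones: 8)
  rows 80-87 [x1,x2,x3,x4=1010]: 00000000  (ones: 0)
  rows 88-95 [x1,x2,x3,x4=1011]: 11111111  (ones: 8)
  rows 96-103 [x1,x2,x3,x4=1100]: 00000000  (ones: 0)
  rows 104-111 [x1,x2,x3,x4=1101]: 11111111  (ones: 8)
  rows 112-119 [x1,x2,x3,x4=1110]: 00000000  (ones: 0)
  rows 120-127 [x1,x2,x3,x4=1111]: 11111111  (ones: 8)
Count of 1-rows = 0+0+0+0+0+0+0+0+0+8+0+8+0+8+0+8 = 32

32


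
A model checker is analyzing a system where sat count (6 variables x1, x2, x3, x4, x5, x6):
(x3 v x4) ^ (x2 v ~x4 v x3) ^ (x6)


CNF with 3 clauses over 6 vars (64 assignments).
An assignment satisfies CNF iff every clause has >=1 true literal.
Check each row (bits = x1,x2,x3,x4,x5,x6; clause T/F shown):
  row 0 [000000]: clauses=FTF -> 0
  row 1 [000001]: clauses=FTT -> 0
  row 2 [000010]: clauses=FTF -> 0
  row 3 [000011]: clauses=FTT -> 0
  row 4 [000100]: clauses=TFF -> 0
  (every remaining row is evaluated the same way; all 64 results are listed next)
Full result column, 8 rows per line (x1,x2,x3 fixed per line; x4,x5,x6 runs 000..111 left to right):
  rows 0-7 [x1,x2,x3=000]: 00000000  (ones: 0)
  rows 8-15 [x1,x2,x3=001]: 01010101  (ones: 4)
  rows 16-23 [x1,x2,x3=010]: 00000101  (ones: 2)
  rows 24-31 [x1,x2,x3=011]: 01010101  (ones: 4)
  rows 32-39 [x1,x2,x3=100]: 00000000  (ones: 0)
  rows 40-47 [x1,x2,x3=101]: 01010101  (ones: 4)
  rows 48-55 [x1,x2,x3=110]: 00000101  (ones: 2)
  rows 56-63 [x1,x2,x3=111]: 01010101  (ones: 4)
Satisfying assignments = 0+4+2+4+0+4+2+4 = 20

20


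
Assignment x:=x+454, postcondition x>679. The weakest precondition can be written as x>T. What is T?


Formula: wp(x:=E, P) = P[E/x] (substitute E for x in postcondition)
Step 1: Postcondition: x>679
Step 2: Substitute x+454 for x: x+454>679
Step 3: Solve for x: x > 679-454 = 225

225


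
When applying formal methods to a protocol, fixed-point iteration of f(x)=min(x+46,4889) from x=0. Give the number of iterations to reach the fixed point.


Step 1: x=0, cap=4889, increment=46
Step 2: x grows by 46 each step until capped at 4889; fixed point is x=4889
Step 3: iterations = ceil(4889/46) = 107

107


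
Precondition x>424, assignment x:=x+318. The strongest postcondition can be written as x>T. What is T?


Formula: sp(P, x:=E) = exists old_x. (x = E[old_x/x]) AND P[old_x/x] (old_x is the value of x before the assignment; eliminate old_x by solving x = E[old_x/x] for old_x)
Step 1: Precondition P: x>424, i.e. old_x > 424
Step 2: Assignment gives x = old_x + 318, so old_x = x - 318
Step 3: Substitute into P: x - 318 > 424
Step 4: Simplify: x > 424+318 = 742

742


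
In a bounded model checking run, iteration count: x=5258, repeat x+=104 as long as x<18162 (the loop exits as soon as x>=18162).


Step 1: x goes from 5258 toward 18162 by 104; the body runs while x<18162, so iterations = ceil((bound-start)/step)
Step 2: Distance=12904
Step 3: ceil(12904/104)=125

125


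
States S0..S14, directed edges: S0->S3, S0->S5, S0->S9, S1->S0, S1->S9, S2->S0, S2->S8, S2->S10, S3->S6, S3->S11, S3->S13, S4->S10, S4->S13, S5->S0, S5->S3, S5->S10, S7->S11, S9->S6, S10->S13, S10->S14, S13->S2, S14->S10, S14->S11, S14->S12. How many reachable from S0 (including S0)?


BFS from S0:
  layer 0: {S0}
  layer 1: {S3, S5, S9}
  layer 2: {S6, S10, S11, S13}
  layer 3: {S2, S14}
  layer 4: {S8, S12}
Reachable set: {S0, S2, S3, S5, S6, S8, S9, S10, S11, S12, S13, S14}
Count = 12

12


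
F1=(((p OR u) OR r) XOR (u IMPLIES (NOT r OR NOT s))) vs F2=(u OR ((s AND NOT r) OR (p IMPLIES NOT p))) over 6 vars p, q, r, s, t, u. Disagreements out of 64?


F1 = (((p OR u) OR r) XOR (u IMPLIES (NOT r OR NOT s)))
F2 = (u OR ((s AND NOT r) OR (p IMPLIES NOT p)))
Evaluate both on each of 64 rows (bits = p,q,r,s,t,u):
  row 0 [000000]: F1=1 F2=1 -> 0
  row 1 [000001]: F1=0 F2=1 (differ) -> 1
  row 2 [000010]: F1=1 F2=1 -> 0
  row 3 [000011]: F1=0 F2=1 (differ) -> 1
  row 4 [000100]: F1=1 F2=1 -> 0
  (every remaining row is evaluated the same way; all 64 results are listed next)
Full result column, 8 rows per line (p,q,r fixed per line; s,t,u runs 000..111 left to right):
  rows 0-7 [p,q,r=000]: 01010101  (ones: 4)
  rows 8-15 [p,q,r=001]: 11111010  (ones: 6)
  rows 16-23 [p,q,r=010]: 01010101  (ones: 4)
  rows 24-31 [p,q,r=011]: 11111010  (ones: 6)
  rows 32-39 [p,q,r=100]: 01011111  (ones: 6)
  rows 40-47 [p,q,r=101]: 01010000  (ones: 2)
  rows 48-55 [p,q,r=110]: 01011111  (ones: 6)
  rows 56-63 [p,q,r=111]: 01010000  (ones: 2)
Disagreements = 4+6+4+6+6+2+6+2 = 36

36


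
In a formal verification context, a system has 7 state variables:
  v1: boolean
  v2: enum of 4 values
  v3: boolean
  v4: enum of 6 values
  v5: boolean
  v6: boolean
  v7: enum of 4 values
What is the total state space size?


State space = product of domain sizes of all variables.
Domain sizes:
  v1 (boolean): 2
  v2 (enum of 4 values): 4
  v3 (boolean): 2
  v4 (enum of 6 values): 6
  v5 (boolean): 2
  v6 (boolean): 2
  v7 (enum of 4 values): 4
Product = 2 * 4 * 2 * 6 * 2 * 2 * 4 = 1536

1536


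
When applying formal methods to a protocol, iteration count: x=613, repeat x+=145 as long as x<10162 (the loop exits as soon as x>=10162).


Step 1: x goes from 613 toward 10162 by 145; the body runs while x<10162, so iterations = ceil((bound-start)/step)
Step 2: Distance=9549
Step 3: ceil(9549/145)=66

66


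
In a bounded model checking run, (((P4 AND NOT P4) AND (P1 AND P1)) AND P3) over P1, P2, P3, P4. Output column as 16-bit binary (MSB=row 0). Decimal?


Formula: (((P4 AND NOT P4) AND (P1 AND P1)) AND P3) over P1, P2, P3, P4 (16 rows)
Evaluate each row (bits = P1,P2,P3,P4, MSB first):
  row 0 [0000]: (((0 AND NOT 0) AND (0 AND 0)) AND 0) -> 0
  row 1 [0001]: (((1 AND NOT 1) AND (0 AND 0)) AND 0) -> 0
  row 2 [0010]: (((0 AND NOT 0) AND (0 AND 0)) AND 1) -> 0
  row 3 [0011]: (((1 AND NOT 1) AND (0 AND 0)) AND 1) -> 0
  row 4 [0100]: (((0 AND NOT 0) AND (0 AND 0)) AND 0) -> 0
  row 5 [0101]: (((1 AND NOT 1) AND (0 AND 0)) AND 0) -> 0
  row 6 [0110]: (((0 AND NOT 0) AND (0 AND 0)) AND 1) -> 0
  row 7 [0111]: (((1 AND NOT 1) AND (0 AND 0)) AND 1) -> 0
  row 8 [1000]: (((0 AND NOT 0) AND (1 AND 1)) AND 0) -> 0
  row 9 [1001]: (((1 AND NOT 1) AND (1 AND 1)) AND 0) -> 0
  row 10 [1010]: (((0 AND NOT 0) AND (1 AND 1)) AND 1) -> 0
  row 11 [1011]: (((1 AND NOT 1) AND (1 AND 1)) AND 1) -> 0
  row 12 [1100]: (((0 AND NOT 0) AND (1 AND 1)) AND 0) -> 0
  row 13 [1101]: (((1 AND NOT 1) AND (1 AND 1)) AND 0) -> 0
  row 14 [1110]: (((0 AND NOT 0) AND (1 AND 1)) AND 1) -> 0
  row 15 [1111]: (((1 AND NOT 1) AND (1 AND 1)) AND 1) -> 0
Full result column, 4 rows per line (P1,P2 fixed per line; P3,P4 runs 00..11 left to right):
  rows 0-3 [P1,P2=00]: 0000  = hex 0
  rows 4-7 [P1,P2=01]: 0000  = hex 0
  rows 8-11 [P1,P2=10]: 0000  = hex 0
  rows 12-15 [P1,P2=11]: 0000  = hex 0
Output column (row 0 .. row 15) = 0000000000000000
Output column grouped in 4s = 0000 0000 0000 0000 = 0x0000
Convert to decimal digit by digit (value = value*16 + digit):
  0 -> 0
  0*16 + 0 = 0
  0*16 + 0 = 0
  0*16 + 0 = 0
Decimal = 0

0


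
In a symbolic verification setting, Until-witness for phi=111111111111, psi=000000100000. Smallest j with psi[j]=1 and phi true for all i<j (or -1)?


(phi U psi) at 0: need smallest j with psi[j]=1 and phi[i]=1 for all i in [0,j).
Scan from step 0:
  step 0: phi=1, psi=0 -> continue
  step 1: phi=1, psi=0 -> continue
  step 2: phi=1, psi=0 -> continue
  step 3: phi=1, psi=0 -> continue
  step 6: psi=1 and phi held for [0,6) -> witness found
Witness step = 6

6


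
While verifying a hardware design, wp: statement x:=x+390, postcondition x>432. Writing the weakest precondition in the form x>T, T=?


Formula: wp(x:=E, P) = P[E/x] (substitute E for x in postcondition)
Step 1: Postcondition: x>432
Step 2: Substitute x+390 for x: x+390>432
Step 3: Solve for x: x > 432-390 = 42

42


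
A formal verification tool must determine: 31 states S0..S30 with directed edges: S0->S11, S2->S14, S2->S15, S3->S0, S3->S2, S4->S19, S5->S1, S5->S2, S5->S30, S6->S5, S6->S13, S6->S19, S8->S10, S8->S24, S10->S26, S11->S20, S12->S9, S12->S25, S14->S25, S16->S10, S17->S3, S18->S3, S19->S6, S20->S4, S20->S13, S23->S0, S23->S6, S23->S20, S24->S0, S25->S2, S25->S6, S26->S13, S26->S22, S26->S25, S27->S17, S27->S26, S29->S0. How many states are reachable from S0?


BFS from S0:
  layer 0: {S0}
  layer 1: {S11}
  layer 2: {S20}
  layer 3: {S4, S13}
  layer 4: {S19}
  layer 5: {S6}
  layer 6: {S5}
  layer 7: {S1, S2, S30}
  layer 8: {S14, S15}
  layer 9: {S25}
Reachable set: {S0, S1, S2, S4, S5, S6, S11, S13, S14, S15, S19, S20, S25, S30}
Count = 14

14


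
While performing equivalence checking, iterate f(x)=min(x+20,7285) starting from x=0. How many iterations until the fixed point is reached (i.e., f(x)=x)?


Step 1: x=0, cap=7285, increment=20
Step 2: x grows by 20 each step until capped at 7285; fixed point is x=7285
Step 3: iterations = ceil(7285/20) = 365

365


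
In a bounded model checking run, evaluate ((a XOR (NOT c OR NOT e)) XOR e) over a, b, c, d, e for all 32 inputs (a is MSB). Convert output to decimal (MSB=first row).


Formula: ((a XOR (NOT c OR NOT e)) XOR e) over a, b, c, d, e (32 rows)
Evaluate each row (bits = a,b,c,d,e, MSB first):
  row 0 [00000]: ((0 XOR (NOT 0 OR NOT 0)) XOR 0) -> 1
  row 1 [00001]: ((0 XOR (NOT 0 OR NOT 1)) XOR 1) -> 0
  row 2 [00010]: ((0 XOR (NOT 0 OR NOT 0)) XOR 0) -> 1
  row 3 [00011]: ((0 XOR (NOT 0 OR NOT 1)) XOR 1) -> 0
  row 4 [00100]: ((0 XOR (NOT 1 OR NOT 0)) XOR 0) -> 1
  row 5 [00101]: ((0 XOR (NOT 1 OR NOT 1)) XOR 1) -> 1
  row 6 [00110]: ((0 XOR (NOT 1 OR NOT 0)) XOR 0) -> 1
  row 7 [00111]: ((0 XOR (NOT 1 OR NOT 1)) XOR 1) -> 1
  row 8 [01000]: ((0 XOR (NOT 0 OR NOT 0)) XOR 0) -> 1
  row 9 [01001]: ((0 XOR (NOT 0 OR NOT 1)) XOR 1) -> 0
  row 10 [01010]: ((0 XOR (NOT 0 OR NOT 0)) XOR 0) -> 1
  row 11 [01011]: ((0 XOR (NOT 0 OR NOT 1)) XOR 1) -> 0
  row 12 [01100]: ((0 XOR (NOT 1 OR NOT 0)) XOR 0) -> 1
  row 13 [01101]: ((0 XOR (NOT 1 OR NOT 1)) XOR 1) -> 1
  row 14 [01110]: ((0 XOR (NOT 1 OR NOT 0)) XOR 0) -> 1
  row 15 [01111]: ((0 XOR (NOT 1 OR NOT 1)) XOR 1) -> 1
  row 16 [10000]: ((1 XOR (NOT 0 OR NOT 0)) XOR 0) -> 0
  row 17 [10001]: ((1 XOR (NOT 0 OR NOT 1)) XOR 1) -> 1
  row 18 [10010]: ((1 XOR (NOT 0 OR NOT 0)) XOR 0) -> 0
  row 19 [10011]: ((1 XOR (NOT 0 OR NOT 1)) XOR 1) -> 1
  row 20 [10100]: ((1 XOR (NOT 1 OR NOT 0)) XOR 0) -> 0
  row 21 [10101]: ((1 XOR (NOT 1 OR NOT 1)) XOR 1) -> 0
  row 22 [10110]: ((1 XOR (NOT 1 OR NOT 0)) XOR 0) -> 0
  row 23 [10111]: ((1 XOR (NOT 1 OR NOT 1)) XOR 1) -> 0
  row 24 [11000]: ((1 XOR (NOT 0 OR NOT 0)) XOR 0) -> 0
  row 25 [11001]: ((1 XOR (NOT 0 OR NOT 1)) XOR 1) -> 1
  row 26 [11010]: ((1 XOR (NOT 0 OR NOT 0)) XOR 0) -> 0
  row 27 [11011]: ((1 XOR (NOT 0 OR NOT 1)) XOR 1) -> 1
  row 28 [11100]: ((1 XOR (NOT 1 OR NOT 0)) XOR 0) -> 0
  row 29 [11101]: ((1 XOR (NOT 1 OR NOT 1)) XOR 1) -> 0
  row 30 [11110]: ((1 XOR (NOT 1 OR NOT 0)) XOR 0) -> 0
  row 31 [11111]: ((1 XOR (NOT 1 OR NOT 1)) XOR 1) -> 0
Full result column, 4 rows per line (a,b,c fixed per line; d,e runs 00..11 left to right):
  rows 0-3 [a,b,c=000]: 1010  = hex A
  rows 4-7 [a,b,c=001]: 1111  = hex F
  rows 8-11 [a,b,c=010]: 1010  = hex A
  rows 12-15 [a,b,c=011]: 1111  = hex F
  rows 16-19 [a,b,c=100]: 0101  = hex 5
  rows 20-23 [a,b,c=101]: 0000  = hex 0
  rows 24-27 [a,b,c=110]: 0101  = hex 5
  rows 28-31 [a,b,c=111]: 0000  = hex 0
Output column (row 0 .. row 31) = 10101111101011110101000001010000
Output column grouped in 4s = 1010 1111 1010 1111 0101 0000 0101 0000 = 0xAFAF5050
Convert to decimal digit by digit (value = value*16 + digit):
  A -> 10
  10*16 + 15 (F) = 175
  175*16 + 10 (A) = 2810
  2810*16 + 15 (F) = 44975
  44975*16 + 5 = 719605
  719605*16 + 0 = 11513680
  11513680*16 + 5 = 184218885
  184218885*16 + 0 = 2947502160
Decimal = 2947502160

2947502160


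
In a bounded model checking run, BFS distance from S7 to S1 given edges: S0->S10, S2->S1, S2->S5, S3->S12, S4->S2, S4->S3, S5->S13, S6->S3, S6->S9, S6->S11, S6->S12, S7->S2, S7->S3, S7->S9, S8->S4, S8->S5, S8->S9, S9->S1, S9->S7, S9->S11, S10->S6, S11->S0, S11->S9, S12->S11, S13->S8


BFS layer-by-layer from S7:
  dist 0: {S7}
  dist 1: {S2, S3, S9}
  dist 2: {S1, S5, S11, S12}
  -> S1 reached at distance 2
Shortest path length = 2

2


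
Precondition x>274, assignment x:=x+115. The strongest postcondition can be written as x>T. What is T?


Formula: sp(P, x:=E) = exists old_x. (x = E[old_x/x]) AND P[old_x/x] (old_x is the value of x before the assignment; eliminate old_x by solving x = E[old_x/x] for old_x)
Step 1: Precondition P: x>274, i.e. old_x > 274
Step 2: Assignment gives x = old_x + 115, so old_x = x - 115
Step 3: Substitute into P: x - 115 > 274
Step 4: Simplify: x > 274+115 = 389

389


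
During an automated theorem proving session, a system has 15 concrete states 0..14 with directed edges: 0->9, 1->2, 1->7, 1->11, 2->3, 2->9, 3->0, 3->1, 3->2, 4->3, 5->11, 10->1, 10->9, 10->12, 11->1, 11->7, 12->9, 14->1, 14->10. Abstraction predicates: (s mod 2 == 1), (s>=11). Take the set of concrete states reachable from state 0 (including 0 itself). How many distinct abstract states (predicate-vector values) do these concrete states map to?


BFS from 0:
Concrete reachable: {0, 9}
Abstract via predicates (s mod 2 == 1), (s>=11):
  (0,0) <- {0}
  (1,0) <- {9}
Distinct abstract states = 2

2


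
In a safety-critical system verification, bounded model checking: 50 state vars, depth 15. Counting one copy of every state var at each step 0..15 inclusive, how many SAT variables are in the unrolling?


BMC unrolls to depth k, creating one copy of each state var for steps 0..k.
Step count = 15 + 1 = 16 (steps 0 through 15)
Vars per step = 50
Total = 50 * 16 = 800

800


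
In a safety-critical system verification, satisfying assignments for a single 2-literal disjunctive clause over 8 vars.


Step 1: Total=2^8=256
Step 2: Unsat when all 2 false: 2^6=64
Step 3: Sat=256-64=192

192


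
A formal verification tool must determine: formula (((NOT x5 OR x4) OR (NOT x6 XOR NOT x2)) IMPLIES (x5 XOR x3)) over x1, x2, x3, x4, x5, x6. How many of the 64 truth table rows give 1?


Formula: (((NOT x5 OR x4) OR (NOT x6 XOR NOT x2)) IMPLIES (x5 XOR x3)) over 6 vars (64 rows)
Evaluate each row (x1, x2, x3, x4, x5, x6 as bits, MSB first):
  row 0 [000000]: (((NOT 0 OR 0) OR (NOT 0 XOR NOT 0)) IMPLIES (0 XOR 0)) -> 0
  row 1 [000001]: (((NOT 0 OR 0) OR (NOT 1 XOR NOT 0)) IMPLIES (0 XOR 0)) -> 0
  row 2 [000010]: (((NOT 1 OR 0) OR (NOT 0 XOR NOT 0)) IMPLIES (1 XOR 0)) -> 1
  row 3 [000011]: (((NOT 1 OR 0) OR (NOT 1 XOR NOT 0)) IMPLIES (1 XOR 0)) -> 1
  row 4 [000100]: (((NOT 0 OR 1) OR (NOT 0 XOR NOT 0)) IMPLIES (0 XOR 0)) -> 0
  (every remaining row is evaluated the same way; all 64 results are listed next)
Full result column, 8 rows per line (x1,x2,x3 fixed per line; x4,x5,x6 runs 000..111 left to right):
  rows 0-7 [x1,x2,x3=000]: 00110011  (ones: 4)
  rows 8-15 [x1,x2,x3=001]: 11101100  (ones: 5)
  rows 16-23 [x1,x2,x3=010]: 00110011  (ones: 4)
  rows 24-31 [x1,x2,x3=011]: 11011100  (ones: 5)
  rows 32-39 [x1,x2,x3=100]: 00110011  (ones: 4)
  rows 40-47 [x1,x2,x3=101]: 11101100  (ones: 5)
  rows 48-55 [x1,x2,x3=110]: 00110011  (ones: 4)
  rows 56-63 [x1,x2,x3=111]: 11011100  (ones: 5)
Count of 1-rows = 4+5+4+5+4+5+4+5 = 36

36


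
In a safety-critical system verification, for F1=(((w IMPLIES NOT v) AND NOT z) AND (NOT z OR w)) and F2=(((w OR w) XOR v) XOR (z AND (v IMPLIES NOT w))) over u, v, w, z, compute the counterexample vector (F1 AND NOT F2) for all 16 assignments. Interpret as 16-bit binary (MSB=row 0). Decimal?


F1 = (((w IMPLIES NOT v) AND NOT z) AND (NOT z OR w))
F2 = (((w OR w) XOR v) XOR (z AND (v IMPLIES NOT w)))
Counterexample to F1=>F2 is where F1=1 and F2=0.
Evaluate each row (bits = u,v,w,z, MSB first):
  row 0 [0000]: F1=1 F2=0 -> F1&~F2 -> 1
  row 1 [0001]: F1=0 F2=1 -> F1&~F2 -> 0
  row 2 [0010]: F1=1 F2=1 -> F1&~F2 -> 0
  row 3 [0011]: F1=0 F2=0 -> F1&~F2 -> 0
  row 4 [0100]: F1=1 F2=1 -> F1&~F2 -> 0
  row 5 [0101]: F1=0 F2=0 -> F1&~F2 -> 0
  row 6 [0110]: F1=0 F2=0 -> F1&~F2 -> 0
  row 7 [0111]: F1=0 F2=0 -> F1&~F2 -> 0
  row 8 [1000]: F1=1 F2=0 -> F1&~F2 -> 1
  row 9 [1001]: F1=0 F2=1 -> F1&~F2 -> 0
  row 10 [1010]: F1=1 F2=1 -> F1&~F2 -> 0
  row 11 [1011]: F1=0 F2=0 -> F1&~F2 -> 0
  row 12 [1100]: F1=1 F2=1 -> F1&~F2 -> 0
  row 13 [1101]: F1=0 F2=0 -> F1&~F2 -> 0
  row 14 [1110]: F1=0 F2=0 -> F1&~F2 -> 0
  row 15 [1111]: F1=0 F2=0 -> F1&~F2 -> 0
Full result column, 4 rows per line (u,v fixed per line; w,z runs 00..11 left to right):
  rows 0-3 [u,v=00]: 1000  = hex 8
  rows 4-7 [u,v=01]: 0000  = hex 0
  rows 8-11 [u,v=10]: 1000  = hex 8
  rows 12-15 [u,v=11]: 0000  = hex 0
Counterexample vector (row 0 .. row 15) = 1000000010000000
Output column grouped in 4s = 1000 0000 1000 0000 = 0x8080
Convert to decimal digit by digit (value = value*16 + digit):
  8 -> 8
  8*16 + 0 = 128
  128*16 + 8 = 2056
  2056*16 + 0 = 32896
Decimal = 32896

32896


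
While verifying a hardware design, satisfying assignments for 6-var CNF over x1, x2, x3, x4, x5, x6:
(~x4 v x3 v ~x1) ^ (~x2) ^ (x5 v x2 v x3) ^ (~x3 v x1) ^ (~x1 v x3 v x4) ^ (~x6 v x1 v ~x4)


CNF with 6 clauses over 6 vars (64 assignments).
An assignment satisfies CNF iff every clause has >=1 true literal.
Check each row (bits = x1,x2,x3,x4,x5,x6; clause T/F shown):
  row 0 [000000]: clauses=TTFTTT -> 0
  row 1 [000001]: clauses=TTFTTT -> 0
  row 2 [000010]: clauses=TTTTTT -> 1
  row 3 [000011]: clauses=TTTTTT -> 1
  row 4 [000100]: clauses=TTFTTT -> 0
  (every remaining row is evaluated the same way; all 64 results are listed next)
Full result column, 8 rows per line (x1,x2,x3 fixed per line; x4,x5,x6 runs 000..111 left to right):
  rows 0-7 [x1,x2,x3=000]: 00110010  (ones: 3)
  rows 8-15 [x1,x2,x3=001]: 00000000  (ones: 0)
  rows 16-23 [x1,x2,x3=010]: 00000000  (ones: 0)
  rows 24-31 [x1,x2,x3=011]: 00000000  (ones: 0)
  rows 32-39 [x1,x2,x3=100]: 00000000  (ones: 0)
  rows 40-47 [x1,x2,x3=101]: 11111111  (ones: 8)
  rows 48-55 [x1,x2,x3=110]: 00000000  (ones: 0)
  rows 56-63 [x1,x2,x3=111]: 00000000  (ones: 0)
Satisfying assignments = 3+0+0+0+0+8+0+0 = 11

11


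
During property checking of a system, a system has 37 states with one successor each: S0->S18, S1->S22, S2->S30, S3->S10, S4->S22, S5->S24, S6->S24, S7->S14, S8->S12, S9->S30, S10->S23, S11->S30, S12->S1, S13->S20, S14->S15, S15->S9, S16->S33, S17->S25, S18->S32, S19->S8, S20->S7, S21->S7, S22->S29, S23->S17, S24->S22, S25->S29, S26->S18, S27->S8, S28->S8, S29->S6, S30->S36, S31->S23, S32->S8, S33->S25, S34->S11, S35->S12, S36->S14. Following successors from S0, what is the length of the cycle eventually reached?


Trace from S0 until a state repeats:
  S0 -> S18 -> S32 -> S8 -> S12 -> S1 -> S22 -> S29 -> S6 -> S24 -> S22
S22 first seen at step 6, revisited at step 10.
Cycle length = 10 - 6 = 4

4


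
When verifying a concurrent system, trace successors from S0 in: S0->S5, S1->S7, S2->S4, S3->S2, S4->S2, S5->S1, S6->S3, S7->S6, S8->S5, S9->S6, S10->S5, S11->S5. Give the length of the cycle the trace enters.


Trace from S0 until a state repeats:
  S0 -> S5 -> S1 -> S7 -> S6 -> S3 -> S2 -> S4 -> S2
S2 first seen at step 6, revisited at step 8.
Cycle length = 8 - 6 = 2

2


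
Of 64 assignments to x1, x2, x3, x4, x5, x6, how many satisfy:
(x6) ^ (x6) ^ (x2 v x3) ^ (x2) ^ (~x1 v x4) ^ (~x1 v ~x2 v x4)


CNF with 6 clauses over 6 vars (64 assignments).
An assignment satisfies CNF iff every clause has >=1 true literal.
Check each row (bits = x1,x2,x3,x4,x5,x6; clause T/F shown):
  row 0 [000000]: clauses=FFFFTT -> 0
  row 1 [000001]: clauses=TTFFTT -> 0
  row 2 [000010]: clauses=FFFFTT -> 0
  row 3 [000011]: clauses=TTFFTT -> 0
  row 4 [000100]: clauses=FFFFTT -> 0
  (every remaining row is evaluated the same way; all 64 results are listed next)
Full result column, 8 rows per line (x1,x2,x3 fixed per line; x4,x5,x6 runs 000..111 left to right):
  rows 0-7 [x1,x2,x3=000]: 00000000  (ones: 0)
  rows 8-15 [x1,x2,x3=001]: 00000000  (ones: 0)
  rows 16-23 [x1,x2,x3=010]: 01010101  (ones: 4)
  rows 24-31 [x1,x2,x3=011]: 01010101  (ones: 4)
  rows 32-39 [x1,x2,x3=100]: 00000000  (ones: 0)
  rows 40-47 [x1,x2,x3=101]: 00000000  (ones: 0)
  rows 48-55 [x1,x2,x3=110]: 00000101  (ones: 2)
  rows 56-63 [x1,x2,x3=111]: 00000101  (ones: 2)
Satisfying assignments = 0+0+4+4+0+0+2+2 = 12

12


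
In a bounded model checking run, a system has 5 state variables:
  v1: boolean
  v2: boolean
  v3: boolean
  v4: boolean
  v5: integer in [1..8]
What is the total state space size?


State space = product of domain sizes of all variables.
Domain sizes:
  v1 (boolean): 2
  v2 (boolean): 2
  v3 (boolean): 2
  v4 (boolean): 2
  v5 (integer in [1..8]): 8
Product = 2 * 2 * 2 * 2 * 8 = 128

128
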